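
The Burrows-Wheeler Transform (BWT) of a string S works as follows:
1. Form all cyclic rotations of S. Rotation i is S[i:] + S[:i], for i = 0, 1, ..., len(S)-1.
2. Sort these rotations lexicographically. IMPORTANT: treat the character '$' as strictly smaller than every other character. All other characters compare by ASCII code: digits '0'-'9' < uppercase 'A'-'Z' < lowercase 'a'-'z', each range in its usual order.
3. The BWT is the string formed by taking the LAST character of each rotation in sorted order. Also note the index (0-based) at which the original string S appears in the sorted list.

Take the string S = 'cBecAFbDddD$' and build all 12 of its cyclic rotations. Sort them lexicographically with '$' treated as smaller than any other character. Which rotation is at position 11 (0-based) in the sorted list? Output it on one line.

Answer: ecAFbDddD$cB

Derivation:
All 12 rotations (rotation i = S[i:]+S[:i]):
  rot[0] = cBecAFbDddD$
  rot[1] = BecAFbDddD$c
  rot[2] = ecAFbDddD$cB
  rot[3] = cAFbDddD$cBe
  rot[4] = AFbDddD$cBec
  rot[5] = FbDddD$cBecA
  rot[6] = bDddD$cBecAF
  rot[7] = DddD$cBecAFb
  rot[8] = ddD$cBecAFbD
  rot[9] = dD$cBecAFbDd
  rot[10] = D$cBecAFbDdd
  rot[11] = $cBecAFbDddD
Sorted (with $ < everything):
  sorted[0] = $cBecAFbDddD
  sorted[1] = AFbDddD$cBec
  sorted[2] = BecAFbDddD$c
  sorted[3] = D$cBecAFbDdd
  sorted[4] = DddD$cBecAFb
  sorted[5] = FbDddD$cBecA
  sorted[6] = bDddD$cBecAF
  sorted[7] = cAFbDddD$cBe
  sorted[8] = cBecAFbDddD$
  sorted[9] = dD$cBecAFbDd
  sorted[10] = ddD$cBecAFbD
  sorted[11] = ecAFbDddD$cB
sorted[11] = ecAFbDddD$cB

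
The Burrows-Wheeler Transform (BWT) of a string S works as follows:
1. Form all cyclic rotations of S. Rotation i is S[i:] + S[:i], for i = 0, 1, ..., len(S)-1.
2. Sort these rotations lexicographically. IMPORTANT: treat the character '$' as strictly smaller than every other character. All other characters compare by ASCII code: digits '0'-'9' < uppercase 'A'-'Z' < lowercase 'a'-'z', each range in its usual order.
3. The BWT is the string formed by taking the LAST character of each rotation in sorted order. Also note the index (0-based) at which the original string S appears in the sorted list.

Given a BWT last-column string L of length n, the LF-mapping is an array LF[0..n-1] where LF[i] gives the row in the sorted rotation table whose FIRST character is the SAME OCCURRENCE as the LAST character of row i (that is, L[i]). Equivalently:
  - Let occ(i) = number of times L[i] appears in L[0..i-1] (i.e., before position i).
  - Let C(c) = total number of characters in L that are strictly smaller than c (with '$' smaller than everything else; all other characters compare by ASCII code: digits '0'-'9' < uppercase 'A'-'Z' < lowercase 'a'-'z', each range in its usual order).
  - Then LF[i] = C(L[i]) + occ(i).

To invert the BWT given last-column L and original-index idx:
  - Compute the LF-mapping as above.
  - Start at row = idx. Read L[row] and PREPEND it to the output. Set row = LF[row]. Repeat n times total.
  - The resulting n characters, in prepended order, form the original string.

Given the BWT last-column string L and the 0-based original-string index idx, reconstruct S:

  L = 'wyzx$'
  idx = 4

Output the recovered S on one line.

LF mapping: 1 3 4 2 0
Walk LF starting at row 4, prepending L[row]:
  step 1: row=4, L[4]='$', prepend. Next row=LF[4]=0
  step 2: row=0, L[0]='w', prepend. Next row=LF[0]=1
  step 3: row=1, L[1]='y', prepend. Next row=LF[1]=3
  step 4: row=3, L[3]='x', prepend. Next row=LF[3]=2
  step 5: row=2, L[2]='z', prepend. Next row=LF[2]=4
Reversed output: zxyw$

Answer: zxyw$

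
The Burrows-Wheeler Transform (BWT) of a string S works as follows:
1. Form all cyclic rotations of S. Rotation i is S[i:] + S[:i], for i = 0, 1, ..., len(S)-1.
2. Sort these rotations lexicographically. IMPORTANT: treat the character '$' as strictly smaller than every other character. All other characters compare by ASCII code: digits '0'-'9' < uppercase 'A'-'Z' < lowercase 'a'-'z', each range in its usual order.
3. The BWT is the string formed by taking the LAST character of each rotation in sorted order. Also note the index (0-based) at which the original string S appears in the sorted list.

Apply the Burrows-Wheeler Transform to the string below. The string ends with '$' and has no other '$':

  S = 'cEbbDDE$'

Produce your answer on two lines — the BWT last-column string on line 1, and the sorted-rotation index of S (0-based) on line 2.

Answer: EbDDcbE$
7

Derivation:
All 8 rotations (rotation i = S[i:]+S[:i]):
  rot[0] = cEbbDDE$
  rot[1] = EbbDDE$c
  rot[2] = bbDDE$cE
  rot[3] = bDDE$cEb
  rot[4] = DDE$cEbb
  rot[5] = DE$cEbbD
  rot[6] = E$cEbbDD
  rot[7] = $cEbbDDE
Sorted (with $ < everything):
  sorted[0] = $cEbbDDE  (last char: 'E')
  sorted[1] = DDE$cEbb  (last char: 'b')
  sorted[2] = DE$cEbbD  (last char: 'D')
  sorted[3] = E$cEbbDD  (last char: 'D')
  sorted[4] = EbbDDE$c  (last char: 'c')
  sorted[5] = bDDE$cEb  (last char: 'b')
  sorted[6] = bbDDE$cE  (last char: 'E')
  sorted[7] = cEbbDDE$  (last char: '$')
Last column: EbDDcbE$
Original string S is at sorted index 7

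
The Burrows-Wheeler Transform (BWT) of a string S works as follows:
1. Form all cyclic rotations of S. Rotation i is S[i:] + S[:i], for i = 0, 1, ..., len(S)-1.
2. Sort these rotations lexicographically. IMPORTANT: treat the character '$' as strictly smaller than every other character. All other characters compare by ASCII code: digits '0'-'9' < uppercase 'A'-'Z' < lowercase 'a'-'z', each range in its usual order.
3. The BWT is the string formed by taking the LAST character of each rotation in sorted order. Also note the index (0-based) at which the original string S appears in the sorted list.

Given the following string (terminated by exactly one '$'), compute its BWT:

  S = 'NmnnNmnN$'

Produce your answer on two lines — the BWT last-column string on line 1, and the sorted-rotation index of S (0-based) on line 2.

All 9 rotations (rotation i = S[i:]+S[:i]):
  rot[0] = NmnnNmnN$
  rot[1] = mnnNmnN$N
  rot[2] = nnNmnN$Nm
  rot[3] = nNmnN$Nmn
  rot[4] = NmnN$Nmnn
  rot[5] = mnN$NmnnN
  rot[6] = nN$NmnnNm
  rot[7] = N$NmnnNmn
  rot[8] = $NmnnNmnN
Sorted (with $ < everything):
  sorted[0] = $NmnnNmnN  (last char: 'N')
  sorted[1] = N$NmnnNmn  (last char: 'n')
  sorted[2] = NmnN$Nmnn  (last char: 'n')
  sorted[3] = NmnnNmnN$  (last char: '$')
  sorted[4] = mnN$NmnnN  (last char: 'N')
  sorted[5] = mnnNmnN$N  (last char: 'N')
  sorted[6] = nN$NmnnNm  (last char: 'm')
  sorted[7] = nNmnN$Nmn  (last char: 'n')
  sorted[8] = nnNmnN$Nm  (last char: 'm')
Last column: Nnn$NNmnm
Original string S is at sorted index 3

Answer: Nnn$NNmnm
3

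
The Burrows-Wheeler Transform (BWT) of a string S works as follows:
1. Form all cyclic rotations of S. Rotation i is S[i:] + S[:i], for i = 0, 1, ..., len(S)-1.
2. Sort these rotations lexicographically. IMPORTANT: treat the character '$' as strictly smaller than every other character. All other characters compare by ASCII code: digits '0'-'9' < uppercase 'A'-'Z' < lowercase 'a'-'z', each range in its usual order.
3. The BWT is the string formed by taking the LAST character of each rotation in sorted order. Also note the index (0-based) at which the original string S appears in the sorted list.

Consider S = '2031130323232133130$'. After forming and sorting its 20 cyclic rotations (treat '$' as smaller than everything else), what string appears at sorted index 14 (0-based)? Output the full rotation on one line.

Answer: 31130323232133130$20

Derivation:
All 20 rotations (rotation i = S[i:]+S[:i]):
  rot[0] = 2031130323232133130$
  rot[1] = 031130323232133130$2
  rot[2] = 31130323232133130$20
  rot[3] = 1130323232133130$203
  rot[4] = 130323232133130$2031
  rot[5] = 30323232133130$20311
  rot[6] = 0323232133130$203113
  rot[7] = 323232133130$2031130
  rot[8] = 23232133130$20311303
  rot[9] = 3232133130$203113032
  rot[10] = 232133130$2031130323
  rot[11] = 32133130$20311303232
  rot[12] = 2133130$203113032323
  rot[13] = 133130$2031130323232
  rot[14] = 33130$20311303232321
  rot[15] = 3130$203113032323213
  rot[16] = 130$2031130323232133
  rot[17] = 30$20311303232321331
  rot[18] = 0$203113032323213313
  rot[19] = $2031130323232133130
Sorted (with $ < everything):
  sorted[0] = $2031130323232133130
  sorted[1] = 0$203113032323213313
  sorted[2] = 031130323232133130$2
  sorted[3] = 0323232133130$203113
  sorted[4] = 1130323232133130$203
  sorted[5] = 130$2031130323232133
  sorted[6] = 130323232133130$2031
  sorted[7] = 133130$2031130323232
  sorted[8] = 2031130323232133130$
  sorted[9] = 2133130$203113032323
  sorted[10] = 232133130$2031130323
  sorted[11] = 23232133130$20311303
  sorted[12] = 30$20311303232321331
  sorted[13] = 30323232133130$20311
  sorted[14] = 31130323232133130$20
  sorted[15] = 3130$203113032323213
  sorted[16] = 32133130$20311303232
  sorted[17] = 3232133130$203113032
  sorted[18] = 323232133130$2031130
  sorted[19] = 33130$20311303232321
sorted[14] = 31130323232133130$20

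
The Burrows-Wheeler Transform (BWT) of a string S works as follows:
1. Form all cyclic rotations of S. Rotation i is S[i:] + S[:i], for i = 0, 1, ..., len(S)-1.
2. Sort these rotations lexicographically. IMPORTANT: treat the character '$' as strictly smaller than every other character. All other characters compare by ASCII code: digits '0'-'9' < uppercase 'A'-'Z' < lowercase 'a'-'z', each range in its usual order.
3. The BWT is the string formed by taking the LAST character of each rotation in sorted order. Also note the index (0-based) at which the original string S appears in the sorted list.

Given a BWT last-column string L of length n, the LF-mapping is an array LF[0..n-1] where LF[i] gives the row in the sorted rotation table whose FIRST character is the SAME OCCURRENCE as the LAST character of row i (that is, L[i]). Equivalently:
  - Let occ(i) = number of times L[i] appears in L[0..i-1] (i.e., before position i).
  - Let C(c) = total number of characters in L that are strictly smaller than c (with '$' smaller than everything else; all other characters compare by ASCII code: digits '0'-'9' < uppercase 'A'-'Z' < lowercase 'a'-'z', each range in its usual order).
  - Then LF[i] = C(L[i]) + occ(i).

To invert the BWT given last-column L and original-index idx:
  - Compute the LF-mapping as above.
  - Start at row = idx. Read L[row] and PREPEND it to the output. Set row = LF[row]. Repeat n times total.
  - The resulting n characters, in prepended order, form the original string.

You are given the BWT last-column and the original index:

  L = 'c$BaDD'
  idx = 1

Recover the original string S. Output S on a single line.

LF mapping: 5 0 1 4 2 3
Walk LF starting at row 1, prepending L[row]:
  step 1: row=1, L[1]='$', prepend. Next row=LF[1]=0
  step 2: row=0, L[0]='c', prepend. Next row=LF[0]=5
  step 3: row=5, L[5]='D', prepend. Next row=LF[5]=3
  step 4: row=3, L[3]='a', prepend. Next row=LF[3]=4
  step 5: row=4, L[4]='D', prepend. Next row=LF[4]=2
  step 6: row=2, L[2]='B', prepend. Next row=LF[2]=1
Reversed output: BDaDc$

Answer: BDaDc$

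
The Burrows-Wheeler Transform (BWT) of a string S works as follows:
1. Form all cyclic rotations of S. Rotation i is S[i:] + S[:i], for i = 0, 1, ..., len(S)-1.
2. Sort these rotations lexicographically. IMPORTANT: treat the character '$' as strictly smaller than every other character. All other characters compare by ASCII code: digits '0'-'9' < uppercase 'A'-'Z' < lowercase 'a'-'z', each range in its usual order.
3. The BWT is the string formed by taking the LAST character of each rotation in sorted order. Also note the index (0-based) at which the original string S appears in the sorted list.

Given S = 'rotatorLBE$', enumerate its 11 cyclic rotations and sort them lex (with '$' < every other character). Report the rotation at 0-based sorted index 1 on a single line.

Answer: BE$rotatorL

Derivation:
All 11 rotations (rotation i = S[i:]+S[:i]):
  rot[0] = rotatorLBE$
  rot[1] = otatorLBE$r
  rot[2] = tatorLBE$ro
  rot[3] = atorLBE$rot
  rot[4] = torLBE$rota
  rot[5] = orLBE$rotat
  rot[6] = rLBE$rotato
  rot[7] = LBE$rotator
  rot[8] = BE$rotatorL
  rot[9] = E$rotatorLB
  rot[10] = $rotatorLBE
Sorted (with $ < everything):
  sorted[0] = $rotatorLBE
  sorted[1] = BE$rotatorL
  sorted[2] = E$rotatorLB
  sorted[3] = LBE$rotator
  sorted[4] = atorLBE$rot
  sorted[5] = orLBE$rotat
  sorted[6] = otatorLBE$r
  sorted[7] = rLBE$rotato
  sorted[8] = rotatorLBE$
  sorted[9] = tatorLBE$ro
  sorted[10] = torLBE$rota
sorted[1] = BE$rotatorL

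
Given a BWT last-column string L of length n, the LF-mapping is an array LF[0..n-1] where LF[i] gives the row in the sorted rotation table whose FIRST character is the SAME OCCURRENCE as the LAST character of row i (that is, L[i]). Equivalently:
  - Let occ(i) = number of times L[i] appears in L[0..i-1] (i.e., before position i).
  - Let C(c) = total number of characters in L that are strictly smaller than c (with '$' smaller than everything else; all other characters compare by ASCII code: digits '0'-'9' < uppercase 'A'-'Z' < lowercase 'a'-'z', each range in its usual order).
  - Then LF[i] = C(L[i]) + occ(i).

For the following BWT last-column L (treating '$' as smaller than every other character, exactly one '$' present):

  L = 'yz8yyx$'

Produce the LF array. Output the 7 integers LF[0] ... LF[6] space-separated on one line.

Char counts: '$':1, '8':1, 'x':1, 'y':3, 'z':1
C (first-col start): C('$')=0, C('8')=1, C('x')=2, C('y')=3, C('z')=6
L[0]='y': occ=0, LF[0]=C('y')+0=3+0=3
L[1]='z': occ=0, LF[1]=C('z')+0=6+0=6
L[2]='8': occ=0, LF[2]=C('8')+0=1+0=1
L[3]='y': occ=1, LF[3]=C('y')+1=3+1=4
L[4]='y': occ=2, LF[4]=C('y')+2=3+2=5
L[5]='x': occ=0, LF[5]=C('x')+0=2+0=2
L[6]='$': occ=0, LF[6]=C('$')+0=0+0=0

Answer: 3 6 1 4 5 2 0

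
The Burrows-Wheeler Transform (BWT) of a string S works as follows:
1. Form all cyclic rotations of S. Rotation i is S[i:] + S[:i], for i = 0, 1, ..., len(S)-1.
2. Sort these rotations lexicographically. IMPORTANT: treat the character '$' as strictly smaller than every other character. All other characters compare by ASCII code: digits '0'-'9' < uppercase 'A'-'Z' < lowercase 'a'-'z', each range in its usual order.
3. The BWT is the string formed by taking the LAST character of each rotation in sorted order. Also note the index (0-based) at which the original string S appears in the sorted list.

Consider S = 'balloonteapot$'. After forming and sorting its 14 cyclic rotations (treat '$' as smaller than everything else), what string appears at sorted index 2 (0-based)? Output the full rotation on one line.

Answer: apot$balloonte

Derivation:
All 14 rotations (rotation i = S[i:]+S[:i]):
  rot[0] = balloonteapot$
  rot[1] = alloonteapot$b
  rot[2] = lloonteapot$ba
  rot[3] = loonteapot$bal
  rot[4] = oonteapot$ball
  rot[5] = onteapot$ballo
  rot[6] = nteapot$balloo
  rot[7] = teapot$balloon
  rot[8] = eapot$balloont
  rot[9] = apot$balloonte
  rot[10] = pot$balloontea
  rot[11] = ot$balloonteap
  rot[12] = t$balloonteapo
  rot[13] = $balloonteapot
Sorted (with $ < everything):
  sorted[0] = $balloonteapot
  sorted[1] = alloonteapot$b
  sorted[2] = apot$balloonte
  sorted[3] = balloonteapot$
  sorted[4] = eapot$balloont
  sorted[5] = lloonteapot$ba
  sorted[6] = loonteapot$bal
  sorted[7] = nteapot$balloo
  sorted[8] = onteapot$ballo
  sorted[9] = oonteapot$ball
  sorted[10] = ot$balloonteap
  sorted[11] = pot$balloontea
  sorted[12] = t$balloonteapo
  sorted[13] = teapot$balloon
sorted[2] = apot$balloonte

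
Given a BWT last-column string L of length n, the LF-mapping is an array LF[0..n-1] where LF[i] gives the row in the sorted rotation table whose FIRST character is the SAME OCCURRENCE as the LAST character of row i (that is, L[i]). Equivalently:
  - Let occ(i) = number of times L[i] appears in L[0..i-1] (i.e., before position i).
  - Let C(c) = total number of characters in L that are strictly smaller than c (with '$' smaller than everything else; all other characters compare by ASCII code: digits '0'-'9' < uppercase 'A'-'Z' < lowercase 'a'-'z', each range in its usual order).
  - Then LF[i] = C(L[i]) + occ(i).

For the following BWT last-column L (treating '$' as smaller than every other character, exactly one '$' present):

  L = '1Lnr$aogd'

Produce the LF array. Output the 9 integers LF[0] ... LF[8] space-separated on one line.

Answer: 1 2 6 8 0 3 7 5 4

Derivation:
Char counts: '$':1, '1':1, 'L':1, 'a':1, 'd':1, 'g':1, 'n':1, 'o':1, 'r':1
C (first-col start): C('$')=0, C('1')=1, C('L')=2, C('a')=3, C('d')=4, C('g')=5, C('n')=6, C('o')=7, C('r')=8
L[0]='1': occ=0, LF[0]=C('1')+0=1+0=1
L[1]='L': occ=0, LF[1]=C('L')+0=2+0=2
L[2]='n': occ=0, LF[2]=C('n')+0=6+0=6
L[3]='r': occ=0, LF[3]=C('r')+0=8+0=8
L[4]='$': occ=0, LF[4]=C('$')+0=0+0=0
L[5]='a': occ=0, LF[5]=C('a')+0=3+0=3
L[6]='o': occ=0, LF[6]=C('o')+0=7+0=7
L[7]='g': occ=0, LF[7]=C('g')+0=5+0=5
L[8]='d': occ=0, LF[8]=C('d')+0=4+0=4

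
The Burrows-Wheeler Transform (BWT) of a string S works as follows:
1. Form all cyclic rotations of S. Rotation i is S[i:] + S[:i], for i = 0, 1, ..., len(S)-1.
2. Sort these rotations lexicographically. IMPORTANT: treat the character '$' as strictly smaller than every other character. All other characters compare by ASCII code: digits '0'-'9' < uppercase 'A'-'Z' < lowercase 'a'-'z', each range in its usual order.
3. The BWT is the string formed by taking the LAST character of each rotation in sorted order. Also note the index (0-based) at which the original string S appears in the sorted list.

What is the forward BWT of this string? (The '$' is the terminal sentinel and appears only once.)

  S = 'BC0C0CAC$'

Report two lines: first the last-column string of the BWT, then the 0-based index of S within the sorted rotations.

All 9 rotations (rotation i = S[i:]+S[:i]):
  rot[0] = BC0C0CAC$
  rot[1] = C0C0CAC$B
  rot[2] = 0C0CAC$BC
  rot[3] = C0CAC$BC0
  rot[4] = 0CAC$BC0C
  rot[5] = CAC$BC0C0
  rot[6] = AC$BC0C0C
  rot[7] = C$BC0C0CA
  rot[8] = $BC0C0CAC
Sorted (with $ < everything):
  sorted[0] = $BC0C0CAC  (last char: 'C')
  sorted[1] = 0C0CAC$BC  (last char: 'C')
  sorted[2] = 0CAC$BC0C  (last char: 'C')
  sorted[3] = AC$BC0C0C  (last char: 'C')
  sorted[4] = BC0C0CAC$  (last char: '$')
  sorted[5] = C$BC0C0CA  (last char: 'A')
  sorted[6] = C0C0CAC$B  (last char: 'B')
  sorted[7] = C0CAC$BC0  (last char: '0')
  sorted[8] = CAC$BC0C0  (last char: '0')
Last column: CCCC$AB00
Original string S is at sorted index 4

Answer: CCCC$AB00
4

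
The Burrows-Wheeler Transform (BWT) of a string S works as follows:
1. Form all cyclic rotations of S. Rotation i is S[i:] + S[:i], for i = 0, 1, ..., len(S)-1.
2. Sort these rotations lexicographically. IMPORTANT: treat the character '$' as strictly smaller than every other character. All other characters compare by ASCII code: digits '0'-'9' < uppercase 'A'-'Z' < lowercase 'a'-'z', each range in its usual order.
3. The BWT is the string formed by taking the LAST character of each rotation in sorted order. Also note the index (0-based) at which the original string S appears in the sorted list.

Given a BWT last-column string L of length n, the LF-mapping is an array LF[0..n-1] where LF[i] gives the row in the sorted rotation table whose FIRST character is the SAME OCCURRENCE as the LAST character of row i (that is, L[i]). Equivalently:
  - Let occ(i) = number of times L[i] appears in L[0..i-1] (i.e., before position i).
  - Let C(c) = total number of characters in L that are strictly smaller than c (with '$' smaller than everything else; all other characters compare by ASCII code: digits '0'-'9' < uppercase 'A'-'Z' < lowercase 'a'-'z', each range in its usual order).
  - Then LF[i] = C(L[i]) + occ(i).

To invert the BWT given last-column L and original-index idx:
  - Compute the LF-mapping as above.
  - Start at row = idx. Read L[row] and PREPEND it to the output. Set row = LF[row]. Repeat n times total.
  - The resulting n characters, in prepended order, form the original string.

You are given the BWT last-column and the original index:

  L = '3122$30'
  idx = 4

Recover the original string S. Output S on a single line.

Answer: 221033$

Derivation:
LF mapping: 5 2 3 4 0 6 1
Walk LF starting at row 4, prepending L[row]:
  step 1: row=4, L[4]='$', prepend. Next row=LF[4]=0
  step 2: row=0, L[0]='3', prepend. Next row=LF[0]=5
  step 3: row=5, L[5]='3', prepend. Next row=LF[5]=6
  step 4: row=6, L[6]='0', prepend. Next row=LF[6]=1
  step 5: row=1, L[1]='1', prepend. Next row=LF[1]=2
  step 6: row=2, L[2]='2', prepend. Next row=LF[2]=3
  step 7: row=3, L[3]='2', prepend. Next row=LF[3]=4
Reversed output: 221033$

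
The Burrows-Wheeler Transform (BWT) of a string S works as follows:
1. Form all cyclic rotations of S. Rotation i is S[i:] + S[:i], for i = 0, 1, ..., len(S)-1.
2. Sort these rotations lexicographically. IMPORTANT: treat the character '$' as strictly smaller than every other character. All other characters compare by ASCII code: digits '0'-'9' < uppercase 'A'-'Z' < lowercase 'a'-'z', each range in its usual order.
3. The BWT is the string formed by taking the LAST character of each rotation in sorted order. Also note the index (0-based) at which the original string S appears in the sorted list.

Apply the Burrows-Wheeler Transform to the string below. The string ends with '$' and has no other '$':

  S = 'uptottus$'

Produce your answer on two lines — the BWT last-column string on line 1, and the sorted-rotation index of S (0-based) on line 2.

Answer: stuupot$t
7

Derivation:
All 9 rotations (rotation i = S[i:]+S[:i]):
  rot[0] = uptottus$
  rot[1] = ptottus$u
  rot[2] = tottus$up
  rot[3] = ottus$upt
  rot[4] = ttus$upto
  rot[5] = tus$uptot
  rot[6] = us$uptott
  rot[7] = s$uptottu
  rot[8] = $uptottus
Sorted (with $ < everything):
  sorted[0] = $uptottus  (last char: 's')
  sorted[1] = ottus$upt  (last char: 't')
  sorted[2] = ptottus$u  (last char: 'u')
  sorted[3] = s$uptottu  (last char: 'u')
  sorted[4] = tottus$up  (last char: 'p')
  sorted[5] = ttus$upto  (last char: 'o')
  sorted[6] = tus$uptot  (last char: 't')
  sorted[7] = uptottus$  (last char: '$')
  sorted[8] = us$uptott  (last char: 't')
Last column: stuupot$t
Original string S is at sorted index 7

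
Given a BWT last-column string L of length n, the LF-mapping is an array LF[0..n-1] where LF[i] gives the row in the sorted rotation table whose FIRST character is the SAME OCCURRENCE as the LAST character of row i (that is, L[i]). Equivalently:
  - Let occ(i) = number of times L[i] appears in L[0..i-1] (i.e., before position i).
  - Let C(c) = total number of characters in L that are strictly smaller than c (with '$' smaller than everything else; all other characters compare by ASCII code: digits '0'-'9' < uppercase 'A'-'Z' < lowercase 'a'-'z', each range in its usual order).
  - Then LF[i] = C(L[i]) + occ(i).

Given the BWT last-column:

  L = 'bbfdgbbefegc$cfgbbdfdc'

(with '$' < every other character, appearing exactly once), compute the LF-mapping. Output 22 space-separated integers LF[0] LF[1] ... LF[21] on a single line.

Answer: 1 2 15 10 19 3 4 13 16 14 20 7 0 8 17 21 5 6 11 18 12 9

Derivation:
Char counts: '$':1, 'b':6, 'c':3, 'd':3, 'e':2, 'f':4, 'g':3
C (first-col start): C('$')=0, C('b')=1, C('c')=7, C('d')=10, C('e')=13, C('f')=15, C('g')=19
L[0]='b': occ=0, LF[0]=C('b')+0=1+0=1
L[1]='b': occ=1, LF[1]=C('b')+1=1+1=2
L[2]='f': occ=0, LF[2]=C('f')+0=15+0=15
L[3]='d': occ=0, LF[3]=C('d')+0=10+0=10
L[4]='g': occ=0, LF[4]=C('g')+0=19+0=19
L[5]='b': occ=2, LF[5]=C('b')+2=1+2=3
L[6]='b': occ=3, LF[6]=C('b')+3=1+3=4
L[7]='e': occ=0, LF[7]=C('e')+0=13+0=13
L[8]='f': occ=1, LF[8]=C('f')+1=15+1=16
L[9]='e': occ=1, LF[9]=C('e')+1=13+1=14
L[10]='g': occ=1, LF[10]=C('g')+1=19+1=20
L[11]='c': occ=0, LF[11]=C('c')+0=7+0=7
L[12]='$': occ=0, LF[12]=C('$')+0=0+0=0
L[13]='c': occ=1, LF[13]=C('c')+1=7+1=8
L[14]='f': occ=2, LF[14]=C('f')+2=15+2=17
L[15]='g': occ=2, LF[15]=C('g')+2=19+2=21
L[16]='b': occ=4, LF[16]=C('b')+4=1+4=5
L[17]='b': occ=5, LF[17]=C('b')+5=1+5=6
L[18]='d': occ=1, LF[18]=C('d')+1=10+1=11
L[19]='f': occ=3, LF[19]=C('f')+3=15+3=18
L[20]='d': occ=2, LF[20]=C('d')+2=10+2=12
L[21]='c': occ=2, LF[21]=C('c')+2=7+2=9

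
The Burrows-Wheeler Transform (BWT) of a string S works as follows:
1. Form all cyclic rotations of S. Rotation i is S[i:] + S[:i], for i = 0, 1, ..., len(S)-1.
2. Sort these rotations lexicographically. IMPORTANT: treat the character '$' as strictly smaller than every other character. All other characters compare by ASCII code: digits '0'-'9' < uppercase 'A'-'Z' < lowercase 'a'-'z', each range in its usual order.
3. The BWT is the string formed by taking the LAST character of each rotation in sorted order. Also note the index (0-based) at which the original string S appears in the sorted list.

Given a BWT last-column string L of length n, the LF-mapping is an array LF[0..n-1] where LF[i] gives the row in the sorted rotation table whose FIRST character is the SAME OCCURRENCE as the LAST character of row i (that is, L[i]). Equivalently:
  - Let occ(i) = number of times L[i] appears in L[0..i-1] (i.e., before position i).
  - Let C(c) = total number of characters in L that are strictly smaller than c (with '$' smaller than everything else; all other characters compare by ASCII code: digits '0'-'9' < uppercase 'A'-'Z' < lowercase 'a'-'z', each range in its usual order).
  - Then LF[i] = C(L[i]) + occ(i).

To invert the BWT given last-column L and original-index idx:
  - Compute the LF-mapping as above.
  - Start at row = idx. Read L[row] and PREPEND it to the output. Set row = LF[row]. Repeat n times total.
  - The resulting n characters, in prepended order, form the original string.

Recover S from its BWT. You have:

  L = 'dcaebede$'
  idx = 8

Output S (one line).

LF mapping: 4 3 1 6 2 7 5 8 0
Walk LF starting at row 8, prepending L[row]:
  step 1: row=8, L[8]='$', prepend. Next row=LF[8]=0
  step 2: row=0, L[0]='d', prepend. Next row=LF[0]=4
  step 3: row=4, L[4]='b', prepend. Next row=LF[4]=2
  step 4: row=2, L[2]='a', prepend. Next row=LF[2]=1
  step 5: row=1, L[1]='c', prepend. Next row=LF[1]=3
  step 6: row=3, L[3]='e', prepend. Next row=LF[3]=6
  step 7: row=6, L[6]='d', prepend. Next row=LF[6]=5
  step 8: row=5, L[5]='e', prepend. Next row=LF[5]=7
  step 9: row=7, L[7]='e', prepend. Next row=LF[7]=8
Reversed output: eedecabd$

Answer: eedecabd$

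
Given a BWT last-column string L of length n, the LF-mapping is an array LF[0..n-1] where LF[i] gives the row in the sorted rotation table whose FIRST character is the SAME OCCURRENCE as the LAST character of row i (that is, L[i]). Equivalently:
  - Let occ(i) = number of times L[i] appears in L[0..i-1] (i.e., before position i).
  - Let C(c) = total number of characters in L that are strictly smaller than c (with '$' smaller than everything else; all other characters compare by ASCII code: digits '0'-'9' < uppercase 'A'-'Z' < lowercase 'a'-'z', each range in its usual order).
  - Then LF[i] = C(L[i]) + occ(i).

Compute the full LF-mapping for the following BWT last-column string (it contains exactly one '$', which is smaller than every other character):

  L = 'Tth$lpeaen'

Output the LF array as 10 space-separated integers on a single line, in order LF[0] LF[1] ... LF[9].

Char counts: '$':1, 'T':1, 'a':1, 'e':2, 'h':1, 'l':1, 'n':1, 'p':1, 't':1
C (first-col start): C('$')=0, C('T')=1, C('a')=2, C('e')=3, C('h')=5, C('l')=6, C('n')=7, C('p')=8, C('t')=9
L[0]='T': occ=0, LF[0]=C('T')+0=1+0=1
L[1]='t': occ=0, LF[1]=C('t')+0=9+0=9
L[2]='h': occ=0, LF[2]=C('h')+0=5+0=5
L[3]='$': occ=0, LF[3]=C('$')+0=0+0=0
L[4]='l': occ=0, LF[4]=C('l')+0=6+0=6
L[5]='p': occ=0, LF[5]=C('p')+0=8+0=8
L[6]='e': occ=0, LF[6]=C('e')+0=3+0=3
L[7]='a': occ=0, LF[7]=C('a')+0=2+0=2
L[8]='e': occ=1, LF[8]=C('e')+1=3+1=4
L[9]='n': occ=0, LF[9]=C('n')+0=7+0=7

Answer: 1 9 5 0 6 8 3 2 4 7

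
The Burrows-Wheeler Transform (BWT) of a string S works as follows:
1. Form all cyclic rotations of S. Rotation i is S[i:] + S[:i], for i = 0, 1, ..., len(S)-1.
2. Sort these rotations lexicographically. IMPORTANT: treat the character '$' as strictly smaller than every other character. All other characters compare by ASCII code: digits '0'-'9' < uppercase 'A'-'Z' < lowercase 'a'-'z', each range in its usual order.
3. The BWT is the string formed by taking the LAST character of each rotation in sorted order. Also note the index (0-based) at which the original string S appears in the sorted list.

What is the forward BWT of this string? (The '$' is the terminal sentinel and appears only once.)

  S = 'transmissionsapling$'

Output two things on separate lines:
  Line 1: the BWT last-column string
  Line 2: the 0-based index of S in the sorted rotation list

Answer: grsnlsmpsioaiatnsni$
19

Derivation:
All 20 rotations (rotation i = S[i:]+S[:i]):
  rot[0] = transmissionsapling$
  rot[1] = ransmissionsapling$t
  rot[2] = ansmissionsapling$tr
  rot[3] = nsmissionsapling$tra
  rot[4] = smissionsapling$tran
  rot[5] = missionsapling$trans
  rot[6] = issionsapling$transm
  rot[7] = ssionsapling$transmi
  rot[8] = sionsapling$transmis
  rot[9] = ionsapling$transmiss
  rot[10] = onsapling$transmissi
  rot[11] = nsapling$transmissio
  rot[12] = sapling$transmission
  rot[13] = apling$transmissions
  rot[14] = pling$transmissionsa
  rot[15] = ling$transmissionsap
  rot[16] = ing$transmissionsapl
  rot[17] = ng$transmissionsapli
  rot[18] = g$transmissionsaplin
  rot[19] = $transmissionsapling
Sorted (with $ < everything):
  sorted[0] = $transmissionsapling  (last char: 'g')
  sorted[1] = ansmissionsapling$tr  (last char: 'r')
  sorted[2] = apling$transmissions  (last char: 's')
  sorted[3] = g$transmissionsaplin  (last char: 'n')
  sorted[4] = ing$transmissionsapl  (last char: 'l')
  sorted[5] = ionsapling$transmiss  (last char: 's')
  sorted[6] = issionsapling$transm  (last char: 'm')
  sorted[7] = ling$transmissionsap  (last char: 'p')
  sorted[8] = missionsapling$trans  (last char: 's')
  sorted[9] = ng$transmissionsapli  (last char: 'i')
  sorted[10] = nsapling$transmissio  (last char: 'o')
  sorted[11] = nsmissionsapling$tra  (last char: 'a')
  sorted[12] = onsapling$transmissi  (last char: 'i')
  sorted[13] = pling$transmissionsa  (last char: 'a')
  sorted[14] = ransmissionsapling$t  (last char: 't')
  sorted[15] = sapling$transmission  (last char: 'n')
  sorted[16] = sionsapling$transmis  (last char: 's')
  sorted[17] = smissionsapling$tran  (last char: 'n')
  sorted[18] = ssionsapling$transmi  (last char: 'i')
  sorted[19] = transmissionsapling$  (last char: '$')
Last column: grsnlsmpsioaiatnsni$
Original string S is at sorted index 19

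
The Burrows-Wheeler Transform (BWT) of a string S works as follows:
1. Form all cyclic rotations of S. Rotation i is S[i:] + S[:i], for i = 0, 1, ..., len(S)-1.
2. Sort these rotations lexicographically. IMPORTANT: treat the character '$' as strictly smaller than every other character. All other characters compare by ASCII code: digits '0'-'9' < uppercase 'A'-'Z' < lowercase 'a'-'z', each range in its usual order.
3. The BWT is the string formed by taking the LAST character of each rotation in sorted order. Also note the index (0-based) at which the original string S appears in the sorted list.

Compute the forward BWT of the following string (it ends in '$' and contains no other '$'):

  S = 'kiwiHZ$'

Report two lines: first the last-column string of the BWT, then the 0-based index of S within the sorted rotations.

All 7 rotations (rotation i = S[i:]+S[:i]):
  rot[0] = kiwiHZ$
  rot[1] = iwiHZ$k
  rot[2] = wiHZ$ki
  rot[3] = iHZ$kiw
  rot[4] = HZ$kiwi
  rot[5] = Z$kiwiH
  rot[6] = $kiwiHZ
Sorted (with $ < everything):
  sorted[0] = $kiwiHZ  (last char: 'Z')
  sorted[1] = HZ$kiwi  (last char: 'i')
  sorted[2] = Z$kiwiH  (last char: 'H')
  sorted[3] = iHZ$kiw  (last char: 'w')
  sorted[4] = iwiHZ$k  (last char: 'k')
  sorted[5] = kiwiHZ$  (last char: '$')
  sorted[6] = wiHZ$ki  (last char: 'i')
Last column: ZiHwk$i
Original string S is at sorted index 5

Answer: ZiHwk$i
5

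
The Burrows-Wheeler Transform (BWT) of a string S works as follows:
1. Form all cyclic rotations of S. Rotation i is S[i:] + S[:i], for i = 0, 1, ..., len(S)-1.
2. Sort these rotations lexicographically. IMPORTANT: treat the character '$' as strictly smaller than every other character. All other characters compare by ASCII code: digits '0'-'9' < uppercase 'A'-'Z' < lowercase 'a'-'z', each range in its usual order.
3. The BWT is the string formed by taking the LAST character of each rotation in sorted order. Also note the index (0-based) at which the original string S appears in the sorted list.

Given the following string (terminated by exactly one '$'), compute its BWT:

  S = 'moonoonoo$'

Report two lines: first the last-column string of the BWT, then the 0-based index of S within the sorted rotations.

All 10 rotations (rotation i = S[i:]+S[:i]):
  rot[0] = moonoonoo$
  rot[1] = oonoonoo$m
  rot[2] = onoonoo$mo
  rot[3] = noonoo$moo
  rot[4] = oonoo$moon
  rot[5] = onoo$moono
  rot[6] = noo$moonoo
  rot[7] = oo$moonoon
  rot[8] = o$moonoono
  rot[9] = $moonoonoo
Sorted (with $ < everything):
  sorted[0] = $moonoonoo  (last char: 'o')
  sorted[1] = moonoonoo$  (last char: '$')
  sorted[2] = noo$moonoo  (last char: 'o')
  sorted[3] = noonoo$moo  (last char: 'o')
  sorted[4] = o$moonoono  (last char: 'o')
  sorted[5] = onoo$moono  (last char: 'o')
  sorted[6] = onoonoo$mo  (last char: 'o')
  sorted[7] = oo$moonoon  (last char: 'n')
  sorted[8] = oonoo$moon  (last char: 'n')
  sorted[9] = oonoonoo$m  (last char: 'm')
Last column: o$ooooonnm
Original string S is at sorted index 1

Answer: o$ooooonnm
1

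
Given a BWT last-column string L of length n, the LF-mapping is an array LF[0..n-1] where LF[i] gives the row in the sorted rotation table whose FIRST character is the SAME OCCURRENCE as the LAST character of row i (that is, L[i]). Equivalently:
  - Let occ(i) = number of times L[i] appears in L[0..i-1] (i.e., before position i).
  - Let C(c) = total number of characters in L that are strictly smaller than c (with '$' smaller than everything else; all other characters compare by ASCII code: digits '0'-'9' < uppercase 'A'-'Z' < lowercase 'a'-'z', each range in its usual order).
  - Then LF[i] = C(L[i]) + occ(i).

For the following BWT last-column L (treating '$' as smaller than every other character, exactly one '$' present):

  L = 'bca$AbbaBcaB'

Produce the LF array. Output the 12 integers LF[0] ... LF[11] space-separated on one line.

Char counts: '$':1, 'A':1, 'B':2, 'a':3, 'b':3, 'c':2
C (first-col start): C('$')=0, C('A')=1, C('B')=2, C('a')=4, C('b')=7, C('c')=10
L[0]='b': occ=0, LF[0]=C('b')+0=7+0=7
L[1]='c': occ=0, LF[1]=C('c')+0=10+0=10
L[2]='a': occ=0, LF[2]=C('a')+0=4+0=4
L[3]='$': occ=0, LF[3]=C('$')+0=0+0=0
L[4]='A': occ=0, LF[4]=C('A')+0=1+0=1
L[5]='b': occ=1, LF[5]=C('b')+1=7+1=8
L[6]='b': occ=2, LF[6]=C('b')+2=7+2=9
L[7]='a': occ=1, LF[7]=C('a')+1=4+1=5
L[8]='B': occ=0, LF[8]=C('B')+0=2+0=2
L[9]='c': occ=1, LF[9]=C('c')+1=10+1=11
L[10]='a': occ=2, LF[10]=C('a')+2=4+2=6
L[11]='B': occ=1, LF[11]=C('B')+1=2+1=3

Answer: 7 10 4 0 1 8 9 5 2 11 6 3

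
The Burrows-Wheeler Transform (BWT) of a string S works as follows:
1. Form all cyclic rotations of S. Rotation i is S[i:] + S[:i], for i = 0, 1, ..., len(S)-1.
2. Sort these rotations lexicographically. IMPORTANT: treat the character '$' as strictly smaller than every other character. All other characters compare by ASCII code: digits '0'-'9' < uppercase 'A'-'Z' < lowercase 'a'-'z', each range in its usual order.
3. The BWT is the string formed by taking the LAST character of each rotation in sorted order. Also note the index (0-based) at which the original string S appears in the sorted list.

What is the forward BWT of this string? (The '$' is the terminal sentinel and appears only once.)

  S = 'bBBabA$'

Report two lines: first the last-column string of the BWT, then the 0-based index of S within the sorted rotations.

All 7 rotations (rotation i = S[i:]+S[:i]):
  rot[0] = bBBabA$
  rot[1] = BBabA$b
  rot[2] = BabA$bB
  rot[3] = abA$bBB
  rot[4] = bA$bBBa
  rot[5] = A$bBBab
  rot[6] = $bBBabA
Sorted (with $ < everything):
  sorted[0] = $bBBabA  (last char: 'A')
  sorted[1] = A$bBBab  (last char: 'b')
  sorted[2] = BBabA$b  (last char: 'b')
  sorted[3] = BabA$bB  (last char: 'B')
  sorted[4] = abA$bBB  (last char: 'B')
  sorted[5] = bA$bBBa  (last char: 'a')
  sorted[6] = bBBabA$  (last char: '$')
Last column: AbbBBa$
Original string S is at sorted index 6

Answer: AbbBBa$
6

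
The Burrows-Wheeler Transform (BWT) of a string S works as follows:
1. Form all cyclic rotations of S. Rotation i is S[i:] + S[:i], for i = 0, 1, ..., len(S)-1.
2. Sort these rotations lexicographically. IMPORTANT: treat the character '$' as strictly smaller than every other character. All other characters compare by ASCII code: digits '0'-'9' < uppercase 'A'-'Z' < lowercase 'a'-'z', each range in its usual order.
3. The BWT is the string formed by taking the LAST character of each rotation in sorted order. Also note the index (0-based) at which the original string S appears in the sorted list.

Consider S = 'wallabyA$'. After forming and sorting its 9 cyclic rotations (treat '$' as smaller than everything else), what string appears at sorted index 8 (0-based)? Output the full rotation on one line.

All 9 rotations (rotation i = S[i:]+S[:i]):
  rot[0] = wallabyA$
  rot[1] = allabyA$w
  rot[2] = llabyA$wa
  rot[3] = labyA$wal
  rot[4] = abyA$wall
  rot[5] = byA$walla
  rot[6] = yA$wallab
  rot[7] = A$wallaby
  rot[8] = $wallabyA
Sorted (with $ < everything):
  sorted[0] = $wallabyA
  sorted[1] = A$wallaby
  sorted[2] = abyA$wall
  sorted[3] = allabyA$w
  sorted[4] = byA$walla
  sorted[5] = labyA$wal
  sorted[6] = llabyA$wa
  sorted[7] = wallabyA$
  sorted[8] = yA$wallab
sorted[8] = yA$wallab

Answer: yA$wallab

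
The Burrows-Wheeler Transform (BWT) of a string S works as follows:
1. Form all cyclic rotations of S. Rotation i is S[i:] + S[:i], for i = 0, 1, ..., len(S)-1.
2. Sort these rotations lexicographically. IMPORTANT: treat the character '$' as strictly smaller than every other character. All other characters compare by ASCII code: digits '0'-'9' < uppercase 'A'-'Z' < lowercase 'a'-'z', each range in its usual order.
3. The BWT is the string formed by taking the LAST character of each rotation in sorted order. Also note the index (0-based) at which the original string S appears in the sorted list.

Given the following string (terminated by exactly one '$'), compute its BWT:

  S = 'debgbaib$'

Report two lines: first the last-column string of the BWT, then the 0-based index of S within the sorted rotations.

All 9 rotations (rotation i = S[i:]+S[:i]):
  rot[0] = debgbaib$
  rot[1] = ebgbaib$d
  rot[2] = bgbaib$de
  rot[3] = gbaib$deb
  rot[4] = baib$debg
  rot[5] = aib$debgb
  rot[6] = ib$debgba
  rot[7] = b$debgbai
  rot[8] = $debgbaib
Sorted (with $ < everything):
  sorted[0] = $debgbaib  (last char: 'b')
  sorted[1] = aib$debgb  (last char: 'b')
  sorted[2] = b$debgbai  (last char: 'i')
  sorted[3] = baib$debg  (last char: 'g')
  sorted[4] = bgbaib$de  (last char: 'e')
  sorted[5] = debgbaib$  (last char: '$')
  sorted[6] = ebgbaib$d  (last char: 'd')
  sorted[7] = gbaib$deb  (last char: 'b')
  sorted[8] = ib$debgba  (last char: 'a')
Last column: bbige$dba
Original string S is at sorted index 5

Answer: bbige$dba
5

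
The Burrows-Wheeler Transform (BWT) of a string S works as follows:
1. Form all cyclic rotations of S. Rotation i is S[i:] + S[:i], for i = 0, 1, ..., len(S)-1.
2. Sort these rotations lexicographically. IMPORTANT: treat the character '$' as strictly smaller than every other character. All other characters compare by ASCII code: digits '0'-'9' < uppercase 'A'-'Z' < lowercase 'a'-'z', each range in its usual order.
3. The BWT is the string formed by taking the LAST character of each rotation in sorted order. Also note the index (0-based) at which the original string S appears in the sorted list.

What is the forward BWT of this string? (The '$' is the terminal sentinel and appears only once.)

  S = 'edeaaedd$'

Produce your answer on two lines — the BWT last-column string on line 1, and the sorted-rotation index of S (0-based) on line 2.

Answer: deadeeda$
8

Derivation:
All 9 rotations (rotation i = S[i:]+S[:i]):
  rot[0] = edeaaedd$
  rot[1] = deaaedd$e
  rot[2] = eaaedd$ed
  rot[3] = aaedd$ede
  rot[4] = aedd$edea
  rot[5] = edd$edeaa
  rot[6] = dd$edeaae
  rot[7] = d$edeaaed
  rot[8] = $edeaaedd
Sorted (with $ < everything):
  sorted[0] = $edeaaedd  (last char: 'd')
  sorted[1] = aaedd$ede  (last char: 'e')
  sorted[2] = aedd$edea  (last char: 'a')
  sorted[3] = d$edeaaed  (last char: 'd')
  sorted[4] = dd$edeaae  (last char: 'e')
  sorted[5] = deaaedd$e  (last char: 'e')
  sorted[6] = eaaedd$ed  (last char: 'd')
  sorted[7] = edd$edeaa  (last char: 'a')
  sorted[8] = edeaaedd$  (last char: '$')
Last column: deadeeda$
Original string S is at sorted index 8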